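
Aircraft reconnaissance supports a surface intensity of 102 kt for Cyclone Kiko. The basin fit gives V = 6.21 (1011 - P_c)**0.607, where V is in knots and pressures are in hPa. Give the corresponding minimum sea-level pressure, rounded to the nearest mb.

ΔP = (V / 6.21)^(1/0.607) = (102/6.21)^1.647.
102/6.21 = 16.425; 16.425^1.647 ≈ 100.57 mb.
P_c = 1011 − 100.57 = 910.43 ≈ 910 mb.

910 mb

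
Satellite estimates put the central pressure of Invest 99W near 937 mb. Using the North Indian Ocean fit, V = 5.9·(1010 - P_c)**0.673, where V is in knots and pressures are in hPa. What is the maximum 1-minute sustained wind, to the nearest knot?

ΔP = 1010 − 937 = 73 mb.
73^0.673 ≈ 17.948.
V ≈ 5.9 × 17.948 ≈ 105.9 kt.

106 kt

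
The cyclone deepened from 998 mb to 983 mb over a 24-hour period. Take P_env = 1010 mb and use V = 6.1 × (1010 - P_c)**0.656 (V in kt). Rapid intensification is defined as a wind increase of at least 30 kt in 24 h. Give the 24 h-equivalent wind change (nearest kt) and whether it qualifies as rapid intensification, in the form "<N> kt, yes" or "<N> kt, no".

V₁: ΔP = 12, V ≈ 6.1 × 12^0.656 ≈ 31.14 kt.
V₂: ΔP = 27, V ≈ 6.1 × 27^0.656 ≈ 53.00 kt.
ΔV over 24 h = 21.86 kt → 24 h equivalent = 21.86 × 24/24 ≈ 21.86 kt.
22 kt < 30 kt ⇒ not rapid intensification.

22 kt, no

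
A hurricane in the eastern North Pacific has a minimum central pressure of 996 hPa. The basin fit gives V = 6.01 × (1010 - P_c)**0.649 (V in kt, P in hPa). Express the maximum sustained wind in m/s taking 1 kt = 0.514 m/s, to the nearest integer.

ΔP = 1010 − 996 = 14 hPa.
V ≈ 6.01 × 14^0.649 = 6.01 × 5.544 ≈ 33.321 kt.
33.321 × 0.514 ≈ 17.13 m/s → 17 m/s.

17 m/s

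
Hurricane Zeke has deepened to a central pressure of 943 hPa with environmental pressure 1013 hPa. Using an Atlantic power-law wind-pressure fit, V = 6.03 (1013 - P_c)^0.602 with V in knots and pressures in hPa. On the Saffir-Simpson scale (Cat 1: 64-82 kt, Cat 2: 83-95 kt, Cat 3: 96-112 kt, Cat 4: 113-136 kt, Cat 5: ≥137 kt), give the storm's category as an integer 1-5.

1

ΔP = 1013 − 943 = 70 hPa.
V ≈ 6.03 × 70^0.602 = 6.03 × 12.90 ≈ 78 kt.
78 kt falls in the Category 1 band.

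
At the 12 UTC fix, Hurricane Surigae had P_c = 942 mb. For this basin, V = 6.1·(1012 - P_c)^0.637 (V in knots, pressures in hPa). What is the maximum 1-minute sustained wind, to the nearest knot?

91 kt

ΔP = 1012 − 942 = 70 mb.
70^0.637 ≈ 14.974.
V ≈ 6.1 × 14.974 ≈ 91.3 kt.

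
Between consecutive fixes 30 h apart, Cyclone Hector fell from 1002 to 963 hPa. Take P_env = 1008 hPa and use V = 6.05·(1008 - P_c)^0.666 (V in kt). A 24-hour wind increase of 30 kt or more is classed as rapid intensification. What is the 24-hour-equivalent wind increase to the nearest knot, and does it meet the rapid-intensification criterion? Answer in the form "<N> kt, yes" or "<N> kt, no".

45 kt, yes

V₁: ΔP = 6, V ≈ 6.05 × 6^0.666 ≈ 19.95 kt.
V₂: ΔP = 45, V ≈ 6.05 × 45^0.666 ≈ 76.35 kt.
ΔV over 30 h = 56.40 kt → 24 h equivalent = 56.40 × 24/30 ≈ 45.12 kt.
45 kt ≥ 30 kt ⇒ rapid intensification.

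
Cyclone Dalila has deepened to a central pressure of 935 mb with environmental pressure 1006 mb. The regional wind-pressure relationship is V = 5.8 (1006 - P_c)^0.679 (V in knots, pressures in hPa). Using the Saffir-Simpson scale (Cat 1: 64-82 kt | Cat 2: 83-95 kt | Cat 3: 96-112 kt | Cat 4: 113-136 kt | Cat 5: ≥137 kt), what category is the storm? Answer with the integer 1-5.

ΔP = 1006 − 935 = 71 mb.
V ≈ 5.8 × 71^0.679 = 5.8 × 18.07 ≈ 105 kt.
105 kt falls in the Category 3 band.

3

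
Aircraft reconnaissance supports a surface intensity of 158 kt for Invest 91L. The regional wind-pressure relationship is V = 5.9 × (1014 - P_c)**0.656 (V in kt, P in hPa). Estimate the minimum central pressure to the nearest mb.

864 mb

ΔP = (V / 5.9)^(1/0.656) = (158/5.9)^1.524.
158/5.9 = 26.780; 26.780^1.524 ≈ 150.15 mb.
P_c = 1014 − 150.15 = 863.85 ≈ 864 mb.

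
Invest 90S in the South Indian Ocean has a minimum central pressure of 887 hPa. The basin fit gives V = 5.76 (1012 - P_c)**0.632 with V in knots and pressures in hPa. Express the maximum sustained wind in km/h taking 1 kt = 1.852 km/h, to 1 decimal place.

225.6 km/h

ΔP = 1012 − 887 = 125 hPa.
V ≈ 5.76 × 125^0.632 = 5.76 × 21.147 ≈ 121.806 kt.
121.806 × 1.852 ≈ 225.59 km/h → 225.6 km/h.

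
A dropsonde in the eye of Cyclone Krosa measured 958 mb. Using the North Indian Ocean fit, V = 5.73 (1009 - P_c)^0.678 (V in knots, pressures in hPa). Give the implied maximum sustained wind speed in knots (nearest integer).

ΔP = 1009 − 958 = 51 mb.
51^0.678 ≈ 14.379.
V ≈ 5.73 × 14.379 ≈ 82.4 kt.

82 kt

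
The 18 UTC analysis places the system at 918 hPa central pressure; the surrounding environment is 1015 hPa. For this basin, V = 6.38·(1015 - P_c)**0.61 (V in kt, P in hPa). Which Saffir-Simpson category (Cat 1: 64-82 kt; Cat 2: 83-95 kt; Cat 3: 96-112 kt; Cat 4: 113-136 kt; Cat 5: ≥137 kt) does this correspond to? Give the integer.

ΔP = 1015 − 918 = 97 hPa.
V ≈ 6.38 × 97^0.61 = 6.38 × 16.29 ≈ 104 kt.
104 kt falls in the Category 3 band.

3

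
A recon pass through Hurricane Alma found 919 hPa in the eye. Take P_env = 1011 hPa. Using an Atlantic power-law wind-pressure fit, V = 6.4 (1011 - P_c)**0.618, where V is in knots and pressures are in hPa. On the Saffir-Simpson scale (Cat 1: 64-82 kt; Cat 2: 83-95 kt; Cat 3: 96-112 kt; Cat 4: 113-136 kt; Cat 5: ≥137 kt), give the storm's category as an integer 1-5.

3

ΔP = 1011 − 919 = 92 hPa.
V ≈ 6.4 × 92^0.618 = 6.4 × 16.35 ≈ 105 kt.
105 kt falls in the Category 3 band.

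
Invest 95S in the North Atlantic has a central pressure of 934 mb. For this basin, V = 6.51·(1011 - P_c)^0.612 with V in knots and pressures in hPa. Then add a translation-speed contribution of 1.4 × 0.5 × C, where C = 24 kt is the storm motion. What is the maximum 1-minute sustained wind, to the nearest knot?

110 kt

ΔP = 1011 − 934 = 77 mb.
77^0.612 ≈ 14.274.
V ≈ 6.51 × 14.274 ≈ 92.9 kt.
Translation term: 1.4 × 0.5 × 24 = 16.8 kt.
Corrected V ≈ 109.7 kt → 110 kt.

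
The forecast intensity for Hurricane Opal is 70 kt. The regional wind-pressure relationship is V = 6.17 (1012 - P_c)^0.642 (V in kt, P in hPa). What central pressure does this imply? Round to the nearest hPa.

968 hPa

ΔP = (V / 6.17)^(1/0.642) = (70/6.17)^1.558.
70/6.17 = 11.345; 11.345^1.558 ≈ 43.96 hPa.
P_c = 1012 − 43.96 = 968.04 ≈ 968 hPa.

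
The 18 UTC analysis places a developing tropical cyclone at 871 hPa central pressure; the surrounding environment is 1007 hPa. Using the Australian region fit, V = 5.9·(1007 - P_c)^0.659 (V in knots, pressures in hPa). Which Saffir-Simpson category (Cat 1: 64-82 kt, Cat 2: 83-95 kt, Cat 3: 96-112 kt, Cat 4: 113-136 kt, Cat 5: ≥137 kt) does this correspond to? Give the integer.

ΔP = 1007 − 871 = 136 hPa.
V ≈ 5.9 × 136^0.659 = 5.9 × 25.47 ≈ 150 kt.
150 kt falls in the Category 5 band.

5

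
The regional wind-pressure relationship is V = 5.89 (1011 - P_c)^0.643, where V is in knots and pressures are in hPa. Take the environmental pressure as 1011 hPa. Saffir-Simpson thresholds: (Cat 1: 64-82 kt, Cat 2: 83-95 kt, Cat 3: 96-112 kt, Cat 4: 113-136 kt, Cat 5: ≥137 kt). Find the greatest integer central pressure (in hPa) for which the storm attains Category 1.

970 hPa

Category 1 begins at V = 64 kt.
Required ΔP = (64/5.89)^(1/0.643) = 10.866^1.555 ≈ 40.86 hPa.
P_c ≤ 1011 − 40.86 = 970.14, so the highest integer P_c is 970 hPa.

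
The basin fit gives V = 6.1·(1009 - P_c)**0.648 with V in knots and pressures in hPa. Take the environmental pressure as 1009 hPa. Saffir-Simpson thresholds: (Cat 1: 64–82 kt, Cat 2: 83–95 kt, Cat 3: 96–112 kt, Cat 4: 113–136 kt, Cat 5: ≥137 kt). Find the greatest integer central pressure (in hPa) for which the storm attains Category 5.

Category 5 begins at V = 137 kt.
Required ΔP = (137/6.1)^(1/0.648) = 22.459^1.543 ≈ 121.75 hPa.
P_c ≤ 1009 − 121.75 = 887.25, so the highest integer P_c is 887 hPa.

887 hPa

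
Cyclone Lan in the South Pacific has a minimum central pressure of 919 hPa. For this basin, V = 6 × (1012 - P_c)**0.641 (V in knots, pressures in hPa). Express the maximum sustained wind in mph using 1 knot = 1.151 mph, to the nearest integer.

ΔP = 1012 − 919 = 93 hPa.
V ≈ 6 × 93^0.641 = 6 × 18.272 ≈ 109.635 kt.
109.635 × 1.151 ≈ 126.19 mph → 126 mph.

126 mph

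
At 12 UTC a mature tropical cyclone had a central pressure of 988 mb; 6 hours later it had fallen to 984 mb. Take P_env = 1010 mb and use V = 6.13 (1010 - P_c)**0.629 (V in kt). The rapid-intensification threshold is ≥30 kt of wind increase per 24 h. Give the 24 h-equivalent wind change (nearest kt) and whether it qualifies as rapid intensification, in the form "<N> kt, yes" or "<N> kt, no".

V₁: ΔP = 22, V ≈ 6.13 × 22^0.629 ≈ 42.84 kt.
V₂: ΔP = 26, V ≈ 6.13 × 26^0.629 ≈ 47.59 kt.
ΔV over 6 h = 4.75 kt → 24 h equivalent = 4.75 × 24/6 ≈ 19.00 kt.
19 kt < 30 kt ⇒ not rapid intensification.

19 kt, no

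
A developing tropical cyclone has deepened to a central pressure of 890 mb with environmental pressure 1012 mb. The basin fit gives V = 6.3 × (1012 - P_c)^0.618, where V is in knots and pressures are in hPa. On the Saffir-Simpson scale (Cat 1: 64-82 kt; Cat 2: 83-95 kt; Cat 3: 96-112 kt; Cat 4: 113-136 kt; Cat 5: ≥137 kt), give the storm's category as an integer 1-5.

ΔP = 1012 − 890 = 122 mb.
V ≈ 6.3 × 122^0.618 = 6.3 × 19.47 ≈ 123 kt.
123 kt falls in the Category 4 band.

4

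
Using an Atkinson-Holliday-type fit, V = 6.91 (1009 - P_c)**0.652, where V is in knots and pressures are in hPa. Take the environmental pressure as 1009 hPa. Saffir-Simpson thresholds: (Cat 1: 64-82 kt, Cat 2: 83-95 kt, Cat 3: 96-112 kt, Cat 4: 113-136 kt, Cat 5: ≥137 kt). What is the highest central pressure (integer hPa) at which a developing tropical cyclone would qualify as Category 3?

952 hPa

Category 3 begins at V = 96 kt.
Required ΔP = (96/6.91)^(1/0.652) = 13.893^1.534 ≈ 56.59 hPa.
P_c ≤ 1009 − 56.59 = 952.41, so the highest integer P_c is 952 hPa.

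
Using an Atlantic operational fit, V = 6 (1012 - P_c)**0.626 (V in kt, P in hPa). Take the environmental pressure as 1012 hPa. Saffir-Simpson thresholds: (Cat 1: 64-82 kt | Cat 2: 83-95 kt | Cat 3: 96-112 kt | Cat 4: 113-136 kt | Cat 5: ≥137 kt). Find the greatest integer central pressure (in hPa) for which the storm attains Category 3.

Category 3 begins at V = 96 kt.
Required ΔP = (96/6)^(1/0.626) = 16.000^1.597 ≈ 83.85 hPa.
P_c ≤ 1012 − 83.85 = 928.15, so the highest integer P_c is 928 hPa.

928 hPa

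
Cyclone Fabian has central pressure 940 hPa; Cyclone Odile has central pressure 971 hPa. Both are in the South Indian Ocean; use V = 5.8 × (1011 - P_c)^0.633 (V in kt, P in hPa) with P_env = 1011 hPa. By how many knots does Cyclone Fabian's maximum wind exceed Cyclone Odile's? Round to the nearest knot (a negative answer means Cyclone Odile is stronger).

Cyclone Fabian: ΔP = 71; V ≈ 5.8 × 71^0.633 ≈ 86.15 kt.
Cyclone Odile: ΔP = 40; V ≈ 5.8 × 40^0.633 ≈ 59.91 kt.
Difference ≈ 86.15 − 59.91 = 26.24 → 26 kt.

26 kt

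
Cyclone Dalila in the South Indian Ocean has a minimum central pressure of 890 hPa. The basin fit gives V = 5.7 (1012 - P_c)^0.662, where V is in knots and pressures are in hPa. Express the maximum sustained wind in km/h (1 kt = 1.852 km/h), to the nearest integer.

254 km/h

ΔP = 1012 − 890 = 122 hPa.
V ≈ 5.7 × 122^0.662 = 5.7 × 24.053 ≈ 137.102 kt.
137.102 × 1.852 ≈ 253.91 km/h → 254 km/h.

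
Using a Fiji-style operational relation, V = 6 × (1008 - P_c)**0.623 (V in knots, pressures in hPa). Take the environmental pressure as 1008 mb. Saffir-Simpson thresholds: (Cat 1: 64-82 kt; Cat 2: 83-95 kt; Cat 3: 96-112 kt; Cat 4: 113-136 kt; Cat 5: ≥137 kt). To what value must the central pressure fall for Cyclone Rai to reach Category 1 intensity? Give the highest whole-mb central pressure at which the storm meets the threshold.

963 mb

Category 1 begins at V = 64 kt.
Required ΔP = (64/6)^(1/0.623) = 10.667^1.605 ≈ 44.68 mb.
P_c ≤ 1008 − 44.68 = 963.32, so the highest integer P_c is 963 mb.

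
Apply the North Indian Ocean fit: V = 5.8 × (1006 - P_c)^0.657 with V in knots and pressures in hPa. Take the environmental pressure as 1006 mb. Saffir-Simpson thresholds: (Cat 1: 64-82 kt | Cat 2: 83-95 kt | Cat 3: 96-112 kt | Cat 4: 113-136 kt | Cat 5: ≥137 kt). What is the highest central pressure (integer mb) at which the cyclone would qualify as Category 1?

967 mb

Category 1 begins at V = 64 kt.
Required ΔP = (64/5.8)^(1/0.657) = 11.034^1.522 ≈ 38.65 mb.
P_c ≤ 1006 − 38.65 = 967.35, so the highest integer P_c is 967 mb.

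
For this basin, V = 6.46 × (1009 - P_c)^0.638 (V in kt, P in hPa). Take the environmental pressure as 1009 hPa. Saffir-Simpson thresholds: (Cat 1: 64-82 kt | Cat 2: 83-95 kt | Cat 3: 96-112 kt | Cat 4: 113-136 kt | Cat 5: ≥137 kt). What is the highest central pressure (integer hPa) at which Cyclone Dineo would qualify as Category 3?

940 hPa

Category 3 begins at V = 96 kt.
Required ΔP = (96/6.46)^(1/0.638) = 14.861^1.567 ≈ 68.71 hPa.
P_c ≤ 1009 − 68.71 = 940.29, so the highest integer P_c is 940 hPa.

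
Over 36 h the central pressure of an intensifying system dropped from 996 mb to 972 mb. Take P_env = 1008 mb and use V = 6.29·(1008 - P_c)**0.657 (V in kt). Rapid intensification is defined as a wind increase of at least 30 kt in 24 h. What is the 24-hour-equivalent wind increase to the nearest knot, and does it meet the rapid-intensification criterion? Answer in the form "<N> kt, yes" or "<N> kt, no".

V₁: ΔP = 12, V ≈ 6.29 × 12^0.657 ≈ 32.19 kt.
V₂: ΔP = 36, V ≈ 6.29 × 36^0.657 ≈ 66.24 kt.
ΔV over 36 h = 34.05 kt → 24 h equivalent = 34.05 × 24/36 ≈ 22.70 kt.
23 kt < 30 kt ⇒ not rapid intensification.

23 kt, no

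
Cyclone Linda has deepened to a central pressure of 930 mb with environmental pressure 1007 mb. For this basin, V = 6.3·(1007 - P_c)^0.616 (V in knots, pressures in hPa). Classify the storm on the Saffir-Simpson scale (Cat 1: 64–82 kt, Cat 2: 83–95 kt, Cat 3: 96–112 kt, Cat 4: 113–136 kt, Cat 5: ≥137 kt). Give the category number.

ΔP = 1007 − 930 = 77 mb.
V ≈ 6.3 × 77^0.616 = 6.3 × 14.52 ≈ 91 kt.
91 kt falls in the Category 2 band.

2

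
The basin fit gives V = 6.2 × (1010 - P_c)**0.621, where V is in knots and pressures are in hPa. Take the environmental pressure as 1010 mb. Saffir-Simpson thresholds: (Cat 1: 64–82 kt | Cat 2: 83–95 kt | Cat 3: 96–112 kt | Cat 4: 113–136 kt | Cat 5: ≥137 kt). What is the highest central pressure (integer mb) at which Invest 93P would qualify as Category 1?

Category 1 begins at V = 64 kt.
Required ΔP = (64/6.2)^(1/0.621) = 10.323^1.610 ≈ 42.91 mb.
P_c ≤ 1010 − 42.91 = 967.09, so the highest integer P_c is 967 mb.

967 mb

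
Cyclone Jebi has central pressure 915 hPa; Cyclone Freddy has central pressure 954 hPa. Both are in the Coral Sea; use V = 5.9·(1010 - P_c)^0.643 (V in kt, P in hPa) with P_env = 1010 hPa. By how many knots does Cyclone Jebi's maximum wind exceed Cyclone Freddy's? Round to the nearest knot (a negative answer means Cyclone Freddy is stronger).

32 kt

Cyclone Jebi: ΔP = 95; V ≈ 5.9 × 95^0.643 ≈ 110.29 kt.
Cyclone Freddy: ΔP = 56; V ≈ 5.9 × 56^0.643 ≈ 78.51 kt.
Difference ≈ 110.29 − 78.51 = 31.78 → 32 kt.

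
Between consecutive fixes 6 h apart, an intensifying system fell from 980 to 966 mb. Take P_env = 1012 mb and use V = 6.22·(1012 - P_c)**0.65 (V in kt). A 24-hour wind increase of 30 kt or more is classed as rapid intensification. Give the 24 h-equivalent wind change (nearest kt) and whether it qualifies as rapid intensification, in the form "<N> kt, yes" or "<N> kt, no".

63 kt, yes

V₁: ΔP = 32, V ≈ 6.22 × 32^0.65 ≈ 59.17 kt.
V₂: ΔP = 46, V ≈ 6.22 × 46^0.65 ≈ 74.92 kt.
ΔV over 6 h = 15.75 kt → 24 h equivalent = 15.75 × 24/6 ≈ 63.00 kt.
63 kt ≥ 30 kt ⇒ rapid intensification.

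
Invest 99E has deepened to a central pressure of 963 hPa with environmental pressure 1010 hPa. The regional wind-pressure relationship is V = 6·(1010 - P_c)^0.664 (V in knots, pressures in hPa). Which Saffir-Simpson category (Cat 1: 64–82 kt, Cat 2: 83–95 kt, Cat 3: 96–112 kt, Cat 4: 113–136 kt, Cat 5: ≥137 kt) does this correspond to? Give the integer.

1

ΔP = 1010 − 963 = 47 hPa.
V ≈ 6 × 47^0.664 = 6 × 12.89 ≈ 77 kt.
77 kt falls in the Category 1 band.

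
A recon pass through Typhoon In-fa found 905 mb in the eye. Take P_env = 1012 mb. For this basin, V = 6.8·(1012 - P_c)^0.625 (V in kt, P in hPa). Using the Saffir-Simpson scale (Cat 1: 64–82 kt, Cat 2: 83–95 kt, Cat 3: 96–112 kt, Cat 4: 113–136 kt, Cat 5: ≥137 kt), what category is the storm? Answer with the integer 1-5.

4

ΔP = 1012 − 905 = 107 mb.
V ≈ 6.8 × 107^0.625 = 6.8 × 18.55 ≈ 126 kt.
126 kt falls in the Category 4 band.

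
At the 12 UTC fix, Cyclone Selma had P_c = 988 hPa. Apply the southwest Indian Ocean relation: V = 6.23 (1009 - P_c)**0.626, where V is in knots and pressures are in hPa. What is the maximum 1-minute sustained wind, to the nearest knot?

ΔP = 1009 − 988 = 21 hPa.
21^0.626 ≈ 6.725.
V ≈ 6.23 × 6.725 ≈ 41.9 kt.

42 kt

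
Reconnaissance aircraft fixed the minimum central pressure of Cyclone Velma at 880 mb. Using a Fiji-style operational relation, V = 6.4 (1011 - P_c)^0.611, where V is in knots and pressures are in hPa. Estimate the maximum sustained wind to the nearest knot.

ΔP = 1011 − 880 = 131 mb.
131^0.611 ≈ 19.663.
V ≈ 6.4 × 19.663 ≈ 125.8 kt.

126 kt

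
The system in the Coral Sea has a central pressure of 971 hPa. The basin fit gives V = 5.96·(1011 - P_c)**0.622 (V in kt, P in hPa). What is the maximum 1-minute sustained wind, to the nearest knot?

59 kt

ΔP = 1011 − 971 = 40 hPa.
40^0.622 ≈ 9.919.
V ≈ 5.96 × 9.919 ≈ 59.1 kt.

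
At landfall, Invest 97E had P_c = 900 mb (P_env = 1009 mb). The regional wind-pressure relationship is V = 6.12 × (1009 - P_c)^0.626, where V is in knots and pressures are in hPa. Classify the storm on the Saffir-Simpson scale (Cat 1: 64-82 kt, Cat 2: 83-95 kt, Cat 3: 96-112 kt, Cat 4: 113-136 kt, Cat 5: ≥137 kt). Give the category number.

4

ΔP = 1009 − 900 = 109 mb.
V ≈ 6.12 × 109^0.626 = 6.12 × 18.86 ≈ 115 kt.
115 kt falls in the Category 4 band.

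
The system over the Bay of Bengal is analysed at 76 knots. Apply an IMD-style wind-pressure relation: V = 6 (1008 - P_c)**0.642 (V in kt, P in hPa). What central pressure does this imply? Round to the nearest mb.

956 mb

ΔP = (V / 6)^(1/0.642) = (76/6)^1.558.
76/6 = 12.667; 12.667^1.558 ≈ 52.18 mb.
P_c = 1008 − 52.18 = 955.82 ≈ 956 mb.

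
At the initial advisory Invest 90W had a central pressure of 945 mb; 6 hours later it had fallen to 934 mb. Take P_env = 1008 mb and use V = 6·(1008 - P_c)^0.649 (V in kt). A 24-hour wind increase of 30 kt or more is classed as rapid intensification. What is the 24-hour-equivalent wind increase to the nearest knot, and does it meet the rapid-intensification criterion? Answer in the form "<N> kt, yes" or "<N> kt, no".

39 kt, yes

V₁: ΔP = 63, V ≈ 6 × 63^0.649 ≈ 88.29 kt.
V₂: ΔP = 74, V ≈ 6 × 74^0.649 ≈ 98.01 kt.
ΔV over 6 h = 9.72 kt → 24 h equivalent = 9.72 × 24/6 ≈ 38.88 kt.
39 kt ≥ 30 kt ⇒ rapid intensification.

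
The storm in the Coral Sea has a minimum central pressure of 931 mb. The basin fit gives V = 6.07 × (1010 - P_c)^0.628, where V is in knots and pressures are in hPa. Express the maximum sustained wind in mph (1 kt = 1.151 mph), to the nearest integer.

109 mph

ΔP = 1010 − 931 = 79 mb.
V ≈ 6.07 × 79^0.628 = 6.07 × 15.549 ≈ 94.384 kt.
94.384 × 1.151 ≈ 108.64 mph → 109 mph.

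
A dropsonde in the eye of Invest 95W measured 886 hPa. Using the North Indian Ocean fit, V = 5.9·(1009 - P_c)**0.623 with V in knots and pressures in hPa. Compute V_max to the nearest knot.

ΔP = 1009 − 886 = 123 hPa.
123^0.623 ≈ 20.045.
V ≈ 5.9 × 20.045 ≈ 118.3 kt.

118 kt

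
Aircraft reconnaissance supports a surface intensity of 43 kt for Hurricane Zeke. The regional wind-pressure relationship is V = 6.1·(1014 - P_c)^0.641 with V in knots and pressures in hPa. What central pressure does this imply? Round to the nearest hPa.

993 hPa

ΔP = (V / 6.1)^(1/0.641) = (43/6.1)^1.560.
43/6.1 = 7.049; 7.049^1.560 ≈ 21.05 hPa.
P_c = 1014 − 21.05 = 992.95 ≈ 993 hPa.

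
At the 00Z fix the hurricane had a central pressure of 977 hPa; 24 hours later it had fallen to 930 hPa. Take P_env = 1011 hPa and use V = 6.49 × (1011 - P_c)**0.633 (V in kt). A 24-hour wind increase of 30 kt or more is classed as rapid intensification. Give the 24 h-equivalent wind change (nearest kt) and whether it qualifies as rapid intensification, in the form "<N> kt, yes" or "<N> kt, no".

V₁: ΔP = 34, V ≈ 6.49 × 34^0.633 ≈ 60.49 kt.
V₂: ΔP = 81, V ≈ 6.49 × 81^0.633 ≈ 104.79 kt.
ΔV over 24 h = 44.30 kt → 24 h equivalent = 44.30 × 24/24 ≈ 44.30 kt.
44 kt ≥ 30 kt ⇒ rapid intensification.

44 kt, yes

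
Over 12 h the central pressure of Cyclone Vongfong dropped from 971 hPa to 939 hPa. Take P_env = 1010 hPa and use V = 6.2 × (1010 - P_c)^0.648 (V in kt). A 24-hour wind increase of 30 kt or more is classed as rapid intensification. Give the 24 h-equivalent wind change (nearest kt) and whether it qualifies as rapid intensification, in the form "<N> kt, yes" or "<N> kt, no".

63 kt, yes

V₁: ΔP = 39, V ≈ 6.2 × 39^0.648 ≈ 66.59 kt.
V₂: ΔP = 71, V ≈ 6.2 × 71^0.648 ≈ 98.18 kt.
ΔV over 12 h = 31.59 kt → 24 h equivalent = 31.59 × 24/12 ≈ 63.18 kt.
63 kt ≥ 30 kt ⇒ rapid intensification.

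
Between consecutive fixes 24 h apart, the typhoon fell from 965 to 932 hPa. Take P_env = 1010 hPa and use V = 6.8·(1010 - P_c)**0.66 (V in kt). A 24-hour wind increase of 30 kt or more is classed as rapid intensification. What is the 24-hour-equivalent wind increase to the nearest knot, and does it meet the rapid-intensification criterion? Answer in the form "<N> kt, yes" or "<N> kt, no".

37 kt, yes

V₁: ΔP = 45, V ≈ 6.8 × 45^0.66 ≈ 83.87 kt.
V₂: ΔP = 78, V ≈ 6.8 × 78^0.66 ≈ 120.58 kt.
ΔV over 24 h = 36.71 kt → 24 h equivalent = 36.71 × 24/24 ≈ 36.71 kt.
37 kt ≥ 30 kt ⇒ rapid intensification.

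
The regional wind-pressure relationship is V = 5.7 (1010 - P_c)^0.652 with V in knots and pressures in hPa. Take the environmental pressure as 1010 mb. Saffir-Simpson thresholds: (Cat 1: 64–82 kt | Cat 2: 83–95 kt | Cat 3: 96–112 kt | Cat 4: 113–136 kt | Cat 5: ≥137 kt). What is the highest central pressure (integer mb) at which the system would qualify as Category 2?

949 mb

Category 2 begins at V = 83 kt.
Required ΔP = (83/5.7)^(1/0.652) = 14.561^1.534 ≈ 60.82 mb.
P_c ≤ 1010 − 60.82 = 949.18, so the highest integer P_c is 949 mb.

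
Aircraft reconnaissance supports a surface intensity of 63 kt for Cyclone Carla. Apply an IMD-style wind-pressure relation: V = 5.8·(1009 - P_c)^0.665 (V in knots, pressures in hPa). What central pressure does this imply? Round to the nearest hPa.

973 hPa

ΔP = (V / 5.8)^(1/0.665) = (63/5.8)^1.504.
63/5.8 = 10.862; 10.862^1.504 ≈ 36.12 hPa.
P_c = 1009 − 36.12 = 972.88 ≈ 973 hPa.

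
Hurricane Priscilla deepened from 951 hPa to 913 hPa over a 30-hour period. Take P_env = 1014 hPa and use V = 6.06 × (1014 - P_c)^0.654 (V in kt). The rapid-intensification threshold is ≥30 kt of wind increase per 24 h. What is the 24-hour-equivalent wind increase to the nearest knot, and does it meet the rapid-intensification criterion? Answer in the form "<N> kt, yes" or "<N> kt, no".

26 kt, no

V₁: ΔP = 63, V ≈ 6.06 × 63^0.654 ≈ 91.04 kt.
V₂: ΔP = 101, V ≈ 6.06 × 101^0.654 ≈ 123.96 kt.
ΔV over 30 h = 32.92 kt → 24 h equivalent = 32.92 × 24/30 ≈ 26.34 kt.
26 kt < 30 kt ⇒ not rapid intensification.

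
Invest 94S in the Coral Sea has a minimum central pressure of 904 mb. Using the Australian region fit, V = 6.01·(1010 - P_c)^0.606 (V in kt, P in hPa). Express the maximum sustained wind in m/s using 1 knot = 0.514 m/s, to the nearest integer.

52 m/s

ΔP = 1010 − 904 = 106 mb.
V ≈ 6.01 × 106^0.606 = 6.01 × 16.879 ≈ 101.440 kt.
101.440 × 0.514 ≈ 52.14 m/s → 52 m/s.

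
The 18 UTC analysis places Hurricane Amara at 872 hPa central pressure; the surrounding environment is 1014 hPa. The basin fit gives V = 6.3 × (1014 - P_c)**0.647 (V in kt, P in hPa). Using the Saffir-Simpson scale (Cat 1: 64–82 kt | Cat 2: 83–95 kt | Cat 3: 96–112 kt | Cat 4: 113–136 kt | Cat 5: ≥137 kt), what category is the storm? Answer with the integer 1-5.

ΔP = 1014 − 872 = 142 hPa.
V ≈ 6.3 × 142^0.647 = 6.3 × 24.69 ≈ 156 kt.
156 kt falls in the Category 5 band.

5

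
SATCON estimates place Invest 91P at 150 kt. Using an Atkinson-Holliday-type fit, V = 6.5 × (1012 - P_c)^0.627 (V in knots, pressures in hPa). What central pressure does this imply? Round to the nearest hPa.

ΔP = (V / 6.5)^(1/0.627) = (150/6.5)^1.595.
150/6.5 = 23.077; 23.077^1.595 ≈ 149.32 hPa.
P_c = 1012 − 149.32 = 862.68 ≈ 863 hPa.

863 hPa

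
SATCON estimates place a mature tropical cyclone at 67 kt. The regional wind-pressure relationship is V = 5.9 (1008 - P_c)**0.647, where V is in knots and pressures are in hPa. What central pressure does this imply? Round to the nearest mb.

965 mb

ΔP = (V / 5.9)^(1/0.647) = (67/5.9)^1.546.
67/5.9 = 11.356; 11.356^1.546 ≈ 42.75 mb.
P_c = 1008 − 42.75 = 965.25 ≈ 965 mb.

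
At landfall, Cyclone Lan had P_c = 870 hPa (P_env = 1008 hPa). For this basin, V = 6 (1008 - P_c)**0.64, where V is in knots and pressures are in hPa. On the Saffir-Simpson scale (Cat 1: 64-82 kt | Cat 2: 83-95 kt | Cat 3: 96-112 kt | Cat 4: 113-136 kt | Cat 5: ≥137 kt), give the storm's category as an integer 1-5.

ΔP = 1008 − 870 = 138 hPa.
V ≈ 6 × 138^0.64 = 6 × 23.42 ≈ 140 kt.
140 kt falls in the Category 5 band.

5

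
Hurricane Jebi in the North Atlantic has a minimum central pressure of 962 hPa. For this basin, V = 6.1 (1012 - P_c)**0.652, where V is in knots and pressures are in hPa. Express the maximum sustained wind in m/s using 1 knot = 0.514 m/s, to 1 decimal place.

ΔP = 1012 − 962 = 50 hPa.
V ≈ 6.1 × 50^0.652 = 6.1 × 12.815 ≈ 78.173 kt.
78.173 × 0.514 ≈ 40.18 m/s → 40.2 m/s.

40.2 m/s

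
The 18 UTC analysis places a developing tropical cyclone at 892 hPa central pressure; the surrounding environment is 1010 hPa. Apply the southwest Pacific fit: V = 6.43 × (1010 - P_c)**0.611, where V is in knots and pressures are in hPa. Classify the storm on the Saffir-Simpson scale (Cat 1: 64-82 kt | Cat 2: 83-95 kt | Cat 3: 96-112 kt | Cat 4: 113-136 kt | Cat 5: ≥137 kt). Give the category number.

4

ΔP = 1010 − 892 = 118 hPa.
V ≈ 6.43 × 118^0.611 = 6.43 × 18.45 ≈ 119 kt.
119 kt falls in the Category 4 band.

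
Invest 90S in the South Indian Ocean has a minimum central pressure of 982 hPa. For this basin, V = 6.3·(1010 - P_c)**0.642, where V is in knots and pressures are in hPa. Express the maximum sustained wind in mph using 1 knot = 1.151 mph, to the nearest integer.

ΔP = 1010 − 982 = 28 hPa.
V ≈ 6.3 × 28^0.642 = 6.3 × 8.493 ≈ 53.508 kt.
53.508 × 1.151 ≈ 61.59 mph → 62 mph.

62 mph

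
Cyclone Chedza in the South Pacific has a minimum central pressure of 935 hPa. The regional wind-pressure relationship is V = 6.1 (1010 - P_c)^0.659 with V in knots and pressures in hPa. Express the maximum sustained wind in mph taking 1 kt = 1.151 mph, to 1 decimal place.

120.8 mph

ΔP = 1010 − 935 = 75 hPa.
V ≈ 6.1 × 75^0.659 = 6.1 × 17.205 ≈ 104.953 kt.
104.953 × 1.151 ≈ 120.80 mph → 120.8 mph.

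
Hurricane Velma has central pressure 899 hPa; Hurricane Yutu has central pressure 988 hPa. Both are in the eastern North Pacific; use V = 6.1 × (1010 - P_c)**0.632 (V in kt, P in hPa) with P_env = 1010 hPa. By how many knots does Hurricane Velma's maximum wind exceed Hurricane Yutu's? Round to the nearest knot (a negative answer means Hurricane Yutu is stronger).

77 kt

Hurricane Velma: ΔP = 111; V ≈ 6.1 × 111^0.632 ≈ 119.67 kt.
Hurricane Yutu: ΔP = 22; V ≈ 6.1 × 22^0.632 ≈ 43.03 kt.
Difference ≈ 119.67 − 43.03 = 76.64 → 77 kt.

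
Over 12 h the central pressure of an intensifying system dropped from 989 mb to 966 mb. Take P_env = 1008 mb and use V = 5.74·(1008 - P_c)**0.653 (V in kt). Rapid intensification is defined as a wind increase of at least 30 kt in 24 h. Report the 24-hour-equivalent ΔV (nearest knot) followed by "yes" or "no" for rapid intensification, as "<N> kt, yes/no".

53 kt, yes

V₁: ΔP = 19, V ≈ 5.74 × 19^0.653 ≈ 39.26 kt.
V₂: ΔP = 42, V ≈ 5.74 × 42^0.653 ≈ 65.90 kt.
ΔV over 12 h = 26.64 kt → 24 h equivalent = 26.64 × 24/12 ≈ 53.28 kt.
53 kt ≥ 30 kt ⇒ rapid intensification.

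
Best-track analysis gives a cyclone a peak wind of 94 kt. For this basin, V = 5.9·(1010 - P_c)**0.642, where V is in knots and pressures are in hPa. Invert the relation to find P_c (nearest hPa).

ΔP = (V / 5.9)^(1/0.642) = (94/5.9)^1.558.
94/5.9 = 15.932; 15.932^1.558 ≈ 74.59 hPa.
P_c = 1010 − 74.59 = 935.41 ≈ 935 hPa.

935 hPa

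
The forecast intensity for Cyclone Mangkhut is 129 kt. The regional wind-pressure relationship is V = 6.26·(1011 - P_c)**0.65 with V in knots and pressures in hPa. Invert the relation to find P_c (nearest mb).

ΔP = (V / 6.26)^(1/0.65) = (129/6.26)^1.538.
129/6.26 = 20.607; 20.607^1.538 ≈ 105.09 mb.
P_c = 1011 − 105.09 = 905.91 ≈ 906 mb.

906 mb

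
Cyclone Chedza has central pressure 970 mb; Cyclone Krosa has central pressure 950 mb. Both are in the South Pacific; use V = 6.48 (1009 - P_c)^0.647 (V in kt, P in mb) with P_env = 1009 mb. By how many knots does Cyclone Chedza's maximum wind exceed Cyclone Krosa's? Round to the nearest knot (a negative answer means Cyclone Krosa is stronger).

Cyclone Chedza: ΔP = 39; V ≈ 6.48 × 39^0.647 ≈ 69.34 kt.
Cyclone Krosa: ΔP = 59; V ≈ 6.48 × 59^0.647 ≈ 90.64 kt.
Difference ≈ 69.34 − 90.64 = -21.30 → -21 kt.

-21 kt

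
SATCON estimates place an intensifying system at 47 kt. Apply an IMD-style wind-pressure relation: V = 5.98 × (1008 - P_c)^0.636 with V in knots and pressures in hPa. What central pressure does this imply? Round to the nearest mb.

982 mb

ΔP = (V / 5.98)^(1/0.636) = (47/5.98)^1.572.
47/5.98 = 7.860; 7.860^1.572 ≈ 25.58 mb.
P_c = 1008 − 25.58 = 982.42 ≈ 982 mb.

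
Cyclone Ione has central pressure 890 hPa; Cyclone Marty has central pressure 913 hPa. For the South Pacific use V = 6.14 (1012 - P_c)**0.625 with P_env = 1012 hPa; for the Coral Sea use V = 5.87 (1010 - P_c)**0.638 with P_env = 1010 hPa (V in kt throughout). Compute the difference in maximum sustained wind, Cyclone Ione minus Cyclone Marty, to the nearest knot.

15 kt

Cyclone Ione: ΔP = 122; V ≈ 6.14 × 122^0.625 ≈ 123.64 kt.
Cyclone Marty: ΔP = 97; V ≈ 5.87 × 97^0.638 ≈ 108.69 kt.
Difference ≈ 123.64 − 108.69 = 14.95 → 15 kt.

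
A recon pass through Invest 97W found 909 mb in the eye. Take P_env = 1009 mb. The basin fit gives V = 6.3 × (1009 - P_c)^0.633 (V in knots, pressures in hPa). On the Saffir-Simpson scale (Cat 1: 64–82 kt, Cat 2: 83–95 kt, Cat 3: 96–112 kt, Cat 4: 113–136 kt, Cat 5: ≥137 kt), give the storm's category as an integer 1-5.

4

ΔP = 1009 − 909 = 100 mb.
V ≈ 6.3 × 100^0.633 = 6.3 × 18.45 ≈ 116 kt.
116 kt falls in the Category 4 band.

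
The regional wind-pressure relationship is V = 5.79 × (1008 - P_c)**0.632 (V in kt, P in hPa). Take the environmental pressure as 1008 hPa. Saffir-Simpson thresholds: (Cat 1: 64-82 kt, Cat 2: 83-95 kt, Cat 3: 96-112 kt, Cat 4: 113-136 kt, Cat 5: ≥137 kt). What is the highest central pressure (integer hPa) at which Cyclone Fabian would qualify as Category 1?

Category 1 begins at V = 64 kt.
Required ΔP = (64/5.79)^(1/0.632) = 11.054^1.582 ≈ 44.78 hPa.
P_c ≤ 1008 − 44.78 = 963.22, so the highest integer P_c is 963 hPa.

963 hPa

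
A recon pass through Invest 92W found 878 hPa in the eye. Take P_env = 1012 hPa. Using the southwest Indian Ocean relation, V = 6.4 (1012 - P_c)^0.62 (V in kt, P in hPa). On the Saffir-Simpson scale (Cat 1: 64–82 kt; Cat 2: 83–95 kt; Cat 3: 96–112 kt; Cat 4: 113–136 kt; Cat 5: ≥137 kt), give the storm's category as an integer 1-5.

4

ΔP = 1012 − 878 = 134 hPa.
V ≈ 6.4 × 134^0.62 = 6.4 × 20.84 ≈ 133 kt.
133 kt falls in the Category 4 band.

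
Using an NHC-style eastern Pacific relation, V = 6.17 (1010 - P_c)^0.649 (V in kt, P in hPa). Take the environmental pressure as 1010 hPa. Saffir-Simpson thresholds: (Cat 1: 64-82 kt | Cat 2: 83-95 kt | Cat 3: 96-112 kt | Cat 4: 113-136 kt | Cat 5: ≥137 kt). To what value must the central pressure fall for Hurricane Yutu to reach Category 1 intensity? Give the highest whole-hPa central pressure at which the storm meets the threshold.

Category 1 begins at V = 64 kt.
Required ΔP = (64/6.17)^(1/0.649) = 10.373^1.541 ≈ 36.76 hPa.
P_c ≤ 1010 − 36.76 = 973.24, so the highest integer P_c is 973 hPa.

973 hPa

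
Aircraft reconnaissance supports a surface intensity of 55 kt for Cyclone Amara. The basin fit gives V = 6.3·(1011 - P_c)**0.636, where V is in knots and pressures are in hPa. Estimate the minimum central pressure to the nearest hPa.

ΔP = (V / 6.3)^(1/0.636) = (55/6.3)^1.572.
55/6.3 = 8.730; 8.730^1.572 ≈ 30.17 hPa.
P_c = 1011 − 30.17 = 980.83 ≈ 981 hPa.

981 hPa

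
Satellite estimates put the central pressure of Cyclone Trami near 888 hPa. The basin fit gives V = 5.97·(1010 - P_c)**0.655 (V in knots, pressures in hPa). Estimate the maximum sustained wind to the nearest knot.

139 kt

ΔP = 1010 − 888 = 122 hPa.
122^0.655 ≈ 23.258.
V ≈ 5.97 × 23.258 ≈ 138.8 kt.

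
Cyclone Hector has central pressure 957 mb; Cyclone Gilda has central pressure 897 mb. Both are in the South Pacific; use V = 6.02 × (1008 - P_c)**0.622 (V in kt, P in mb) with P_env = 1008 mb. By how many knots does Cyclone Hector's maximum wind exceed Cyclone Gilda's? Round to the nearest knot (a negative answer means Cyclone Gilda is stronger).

-43 kt

Cyclone Hector: ΔP = 51; V ≈ 6.02 × 51^0.622 ≈ 69.46 kt.
Cyclone Gilda: ΔP = 111; V ≈ 6.02 × 111^0.622 ≈ 112.66 kt.
Difference ≈ 69.46 − 112.66 = -43.20 → -43 kt.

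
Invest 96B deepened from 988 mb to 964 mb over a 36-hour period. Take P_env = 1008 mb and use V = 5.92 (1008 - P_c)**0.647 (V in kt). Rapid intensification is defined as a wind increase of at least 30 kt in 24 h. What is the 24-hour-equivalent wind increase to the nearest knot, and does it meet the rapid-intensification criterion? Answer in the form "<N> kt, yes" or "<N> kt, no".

18 kt, no

V₁: ΔP = 20, V ≈ 5.92 × 20^0.647 ≈ 41.12 kt.
V₂: ΔP = 44, V ≈ 5.92 × 44^0.647 ≈ 68.49 kt.
ΔV over 36 h = 27.37 kt → 24 h equivalent = 27.37 × 24/36 ≈ 18.25 kt.
18 kt < 30 kt ⇒ not rapid intensification.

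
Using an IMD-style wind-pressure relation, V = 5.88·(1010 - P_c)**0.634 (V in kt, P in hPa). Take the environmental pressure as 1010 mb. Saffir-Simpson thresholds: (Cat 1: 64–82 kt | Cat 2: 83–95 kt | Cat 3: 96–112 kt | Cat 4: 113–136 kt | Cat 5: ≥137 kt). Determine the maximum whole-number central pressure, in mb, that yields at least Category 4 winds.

904 mb

Category 4 begins at V = 113 kt.
Required ΔP = (113/5.88)^(1/0.634) = 19.218^1.577 ≈ 105.87 mb.
P_c ≤ 1010 − 105.87 = 904.13, so the highest integer P_c is 904 mb.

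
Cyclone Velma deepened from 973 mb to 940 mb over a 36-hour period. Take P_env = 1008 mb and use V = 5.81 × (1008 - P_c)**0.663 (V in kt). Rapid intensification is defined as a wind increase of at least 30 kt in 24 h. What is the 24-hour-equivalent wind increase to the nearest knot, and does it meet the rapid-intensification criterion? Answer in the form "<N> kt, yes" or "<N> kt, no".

23 kt, no

V₁: ΔP = 35, V ≈ 5.81 × 35^0.663 ≈ 61.36 kt.
V₂: ΔP = 68, V ≈ 5.81 × 68^0.663 ≈ 95.31 kt.
ΔV over 36 h = 33.95 kt → 24 h equivalent = 33.95 × 24/36 ≈ 22.63 kt.
23 kt < 30 kt ⇒ not rapid intensification.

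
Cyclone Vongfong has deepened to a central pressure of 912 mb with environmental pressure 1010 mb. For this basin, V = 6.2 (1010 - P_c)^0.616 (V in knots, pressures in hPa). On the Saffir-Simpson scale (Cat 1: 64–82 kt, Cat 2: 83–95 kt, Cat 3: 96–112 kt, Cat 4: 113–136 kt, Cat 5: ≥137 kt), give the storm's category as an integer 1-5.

ΔP = 1010 − 912 = 98 mb.
V ≈ 6.2 × 98^0.616 = 6.2 × 16.85 ≈ 104 kt.
104 kt falls in the Category 3 band.

3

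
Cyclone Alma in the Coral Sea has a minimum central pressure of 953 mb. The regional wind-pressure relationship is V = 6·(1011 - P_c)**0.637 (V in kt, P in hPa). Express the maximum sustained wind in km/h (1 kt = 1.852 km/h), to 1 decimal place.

147.6 km/h

ΔP = 1011 − 953 = 58 mb.
V ≈ 6 × 58^0.637 = 6 × 13.283 ≈ 79.699 kt.
79.699 × 1.852 ≈ 147.60 km/h → 147.6 km/h.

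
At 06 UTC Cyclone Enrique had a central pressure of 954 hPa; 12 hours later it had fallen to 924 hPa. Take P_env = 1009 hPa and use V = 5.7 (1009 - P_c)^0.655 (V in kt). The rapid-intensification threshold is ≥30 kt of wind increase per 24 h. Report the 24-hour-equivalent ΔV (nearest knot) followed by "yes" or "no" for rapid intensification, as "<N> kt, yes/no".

52 kt, yes

V₁: ΔP = 55, V ≈ 5.7 × 55^0.655 ≈ 78.67 kt.
V₂: ΔP = 85, V ≈ 5.7 × 85^0.655 ≈ 104.63 kt.
ΔV over 12 h = 25.96 kt → 24 h equivalent = 25.96 × 24/12 ≈ 51.92 kt.
52 kt ≥ 30 kt ⇒ rapid intensification.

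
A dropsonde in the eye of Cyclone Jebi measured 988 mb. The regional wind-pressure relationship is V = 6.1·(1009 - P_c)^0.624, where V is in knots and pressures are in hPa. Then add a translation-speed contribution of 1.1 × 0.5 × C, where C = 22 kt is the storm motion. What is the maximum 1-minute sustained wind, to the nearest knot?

53 kt

ΔP = 1009 − 988 = 21 mb.
21^0.624 ≈ 6.684.
V ≈ 6.1 × 6.684 ≈ 40.8 kt.
Translation term: 1.1 × 0.5 × 22 = 12.1 kt.
Corrected V ≈ 52.9 kt → 53 kt.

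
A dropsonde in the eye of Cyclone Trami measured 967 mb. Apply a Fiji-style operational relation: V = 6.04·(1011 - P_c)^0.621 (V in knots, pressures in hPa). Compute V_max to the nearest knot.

ΔP = 1011 − 967 = 44 mb.
44^0.621 ≈ 10.485.
V ≈ 6.04 × 10.485 ≈ 63.3 kt.

63 kt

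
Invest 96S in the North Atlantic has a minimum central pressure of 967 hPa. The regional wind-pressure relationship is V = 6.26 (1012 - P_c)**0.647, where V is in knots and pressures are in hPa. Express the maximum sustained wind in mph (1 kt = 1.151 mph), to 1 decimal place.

84.6 mph

ΔP = 1012 − 967 = 45 hPa.
V ≈ 6.26 × 45^0.647 = 6.26 × 11.739 ≈ 73.486 kt.
73.486 × 1.151 ≈ 84.58 mph → 84.6 mph.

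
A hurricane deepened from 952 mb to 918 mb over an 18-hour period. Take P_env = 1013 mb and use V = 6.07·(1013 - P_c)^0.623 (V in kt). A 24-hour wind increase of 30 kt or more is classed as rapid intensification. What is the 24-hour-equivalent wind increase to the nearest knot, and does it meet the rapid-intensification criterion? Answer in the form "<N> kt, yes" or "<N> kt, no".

V₁: ΔP = 61, V ≈ 6.07 × 61^0.623 ≈ 78.60 kt.
V₂: ΔP = 95, V ≈ 6.07 × 95^0.623 ≈ 103.59 kt.
ΔV over 18 h = 24.99 kt → 24 h equivalent = 24.99 × 24/18 ≈ 33.32 kt.
33 kt ≥ 30 kt ⇒ rapid intensification.

33 kt, yes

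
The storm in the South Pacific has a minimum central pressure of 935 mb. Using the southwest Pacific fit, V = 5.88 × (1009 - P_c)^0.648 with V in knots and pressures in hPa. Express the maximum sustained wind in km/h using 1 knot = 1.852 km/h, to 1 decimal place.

177.1 km/h

ΔP = 1009 − 935 = 74 mb.
V ≈ 5.88 × 74^0.648 = 5.88 × 16.265 ≈ 95.640 kt.
95.640 × 1.852 ≈ 177.13 km/h → 177.1 km/h.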